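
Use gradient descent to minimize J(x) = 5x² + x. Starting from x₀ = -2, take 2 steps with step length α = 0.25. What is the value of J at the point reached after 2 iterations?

91.328125

J′(x) = 10x + 1
Step 1: J′(-2) = -19; x₁ = -2 − 0.25·(-19) = 2.75
Step 2: J′(2.75) = 28.5; x₂ = 2.75 − 0.25·28.5 = -4.375
J(-4.375) = 91.328125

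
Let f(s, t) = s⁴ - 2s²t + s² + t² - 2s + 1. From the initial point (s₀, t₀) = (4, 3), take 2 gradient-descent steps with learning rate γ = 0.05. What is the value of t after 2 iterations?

8.359

∇f = (4s³ - 4st + 2s - 2, -2s² + 2t)
(s₁, t₁) = (4, 3) − 0.05·(214, -26) = (-6.7, 4.3)
(s₂, t₂) = (-6.7, 4.3) − 0.05·(-1103.212, -81.18) = (48.4606, 8.359)
t = 8.359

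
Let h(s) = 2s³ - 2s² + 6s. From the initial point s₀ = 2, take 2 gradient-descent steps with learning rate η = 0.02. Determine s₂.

1.272768

h′(s) = 6s² - 4s + 6
s₁ = 2 − 0.02·22 = 1.56
s₂ = 1.56 − 0.02·14.3616 = 1.272768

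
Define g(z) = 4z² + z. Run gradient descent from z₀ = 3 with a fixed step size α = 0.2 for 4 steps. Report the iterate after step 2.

g′(z) = 8z + 1
z₁ = 3 − 0.2·25 = -2
z₂ = -2 − 0.2·(-15) = 1

1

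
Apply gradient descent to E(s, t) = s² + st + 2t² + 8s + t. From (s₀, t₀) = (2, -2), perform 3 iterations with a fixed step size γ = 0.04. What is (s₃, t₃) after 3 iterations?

(0.87072, -1.4464)

∇E = (2s + t + 8, s + 4t + 1)
Step 1: at (2, -2), ∇E = (10, -5) → (2, -2) − 0.04·(10, -5) = (1.6, -1.8)
Step 2: at (1.6, -1.8), ∇E = (9.4, -4.6) → (1.6, -1.8) − 0.04·(9.4, -4.6) = (1.224, -1.616)
Step 3: at (1.224, -1.616), ∇E = (8.832, -4.24) → (1.224, -1.616) − 0.04·(8.832, -4.24) = (0.87072, -1.4464)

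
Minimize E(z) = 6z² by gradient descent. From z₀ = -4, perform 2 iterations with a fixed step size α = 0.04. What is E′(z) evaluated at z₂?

E′(z) = 12z
z₁ = -4 − 0.04·(-48) = -2.08
z₂ = -2.08 − 0.04·(-24.96) = -1.0816
E′(z) at (-1.0816) = -12.9792

-12.9792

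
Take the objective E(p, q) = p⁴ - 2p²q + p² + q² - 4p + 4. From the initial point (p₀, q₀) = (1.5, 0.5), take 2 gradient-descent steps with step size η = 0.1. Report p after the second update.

0.96045

∇E = (4p³ - 4pq + 2p - 4, -2p² + 2q)
Step 1: at (1.5, 0.5), ∇E = (9.5, -3.5) → (1.5, 0.5) − 0.1·(9.5, -3.5) = (0.55, 0.85)
Step 2: at (0.55, 0.85), ∇E = (-4.1045, 1.095) → (0.55, 0.85) − 0.1·(-4.1045, 1.095) = (0.96045, 0.7405)
p = 0.96045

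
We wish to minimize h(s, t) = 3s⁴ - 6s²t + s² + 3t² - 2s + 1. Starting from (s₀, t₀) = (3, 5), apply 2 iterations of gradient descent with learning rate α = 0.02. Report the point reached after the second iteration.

∇h = (12s³ - 12st + 2s - 2, -6s² + 6t)
(s₁, t₁) = (3, 5) − 0.02·(148, -24) = (0.04, 5.48)
(s₂, t₂) = (0.04, 5.48) − 0.02·(-4.549632, 32.8704) = (0.13099264, 4.822592)

(0.13099264, 4.822592)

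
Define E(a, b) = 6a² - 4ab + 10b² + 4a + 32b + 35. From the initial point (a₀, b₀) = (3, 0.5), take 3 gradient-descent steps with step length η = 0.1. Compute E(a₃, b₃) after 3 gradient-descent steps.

14.62512

∇E = (12a - 4b + 4, -4a + 20b + 32)
Step 1: at (3, 0.5), ∇E = (38, 30) → (3, 0.5) − 0.1·(38, 30) = (-0.8, -2.5)
Step 2: at (-0.8, -2.5), ∇E = (4.4, -14.8) → (-0.8, -2.5) − 0.1·(4.4, -14.8) = (-1.24, -1.02)
Step 3: at (-1.24, -1.02), ∇E = (-6.8, 16.56) → (-1.24, -1.02) − 0.1·(-6.8, 16.56) = (-0.56, -2.676)
E(-0.56, -2.676) = 14.62512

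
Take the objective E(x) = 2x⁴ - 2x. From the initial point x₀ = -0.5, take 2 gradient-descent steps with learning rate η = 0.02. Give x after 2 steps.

E′(x) = 8x³ - 2
x₁ = -0.5 − 0.02·(-3) = -0.44
x₂ = -0.44 − 0.02·(-2.681472) = -0.38637056

-0.38637056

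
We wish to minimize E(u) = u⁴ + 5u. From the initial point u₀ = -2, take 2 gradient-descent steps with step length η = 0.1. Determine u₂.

0.0628

E′(u) = 4u³ + 5
u₁ = -2 − 0.1·(-27) = 0.7
u₂ = 0.7 − 0.1·6.372 = 0.0628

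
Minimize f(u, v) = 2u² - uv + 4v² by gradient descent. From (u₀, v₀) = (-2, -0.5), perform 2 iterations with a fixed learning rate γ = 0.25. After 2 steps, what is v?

-0.03125

∇f = (4u - v, -u + 8v)
(u₁, v₁) = (-2, -0.5) − 0.25·(-7.5, -2) = (-0.125, 0)
(u₂, v₂) = (-0.125, 0) − 0.25·(-0.5, 0.125) = (0, -0.03125)
v = -0.03125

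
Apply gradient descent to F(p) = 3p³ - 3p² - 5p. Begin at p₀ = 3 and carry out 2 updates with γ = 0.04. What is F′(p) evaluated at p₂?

-3.342421876736

F′(p) = 9p² - 6p - 5
Step 1: F′(3) = 58; p₁ = 3 − 0.04·58 = 0.68
Step 2: F′(0.68) = -4.9184; p₂ = 0.68 − 0.04·(-4.9184) = 0.876736
F′(p) at (0.876736) = -3.342421876736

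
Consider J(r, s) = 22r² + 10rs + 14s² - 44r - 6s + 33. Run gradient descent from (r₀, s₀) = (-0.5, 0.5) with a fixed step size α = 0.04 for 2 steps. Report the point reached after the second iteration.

∇J = (44r + 10s - 44, 10r + 28s - 6)
Step 1: at (-0.5, 0.5), ∇J = (-61, 3) → (-0.5, 0.5) − 0.04·(-61, 3) = (1.94, 0.38)
Step 2: at (1.94, 0.38), ∇J = (45.16, 24.04) → (1.94, 0.38) − 0.04·(45.16, 24.04) = (0.1336, -0.5816)

(0.1336, -0.5816)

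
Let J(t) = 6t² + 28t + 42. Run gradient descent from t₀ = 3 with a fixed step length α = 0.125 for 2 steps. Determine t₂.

J′(t) = 12t + 28
t₁ = 3 − 0.125·64 = -5
t₂ = -5 − 0.125·(-32) = -1

-1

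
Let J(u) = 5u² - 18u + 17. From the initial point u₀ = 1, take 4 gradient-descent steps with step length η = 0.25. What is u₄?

J′(u) = 10u - 18
Step 1: J′(1) = -8; u₁ = 1 − 0.25·(-8) = 3
Step 2: J′(3) = 12; u₂ = 3 − 0.25·12 = 0
Step 3: J′(0) = -18; u₃ = 0 − 0.25·(-18) = 4.5
Step 4: J′(4.5) = 27; u₄ = 4.5 − 0.25·27 = -2.25

-2.25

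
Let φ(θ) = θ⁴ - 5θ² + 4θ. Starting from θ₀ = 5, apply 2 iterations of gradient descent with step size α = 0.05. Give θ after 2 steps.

1082.2966

φ′(θ) = 4θ³ - 10θ + 4
θ₁ = 5 − 0.05·454 = -17.7
θ₂ = -17.7 − 0.05·(-21999.932) = 1082.2966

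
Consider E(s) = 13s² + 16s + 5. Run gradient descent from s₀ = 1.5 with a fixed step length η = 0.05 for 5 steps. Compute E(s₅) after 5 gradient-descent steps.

0.077266583125

E′(s) = 26s + 16
s₁ = 1.5 − 0.05·55 = -1.25
s₂ = -1.25 − 0.05·(-16.5) = -0.425
s₃ = -0.425 − 0.05·4.95 = -0.6725
s₄ = -0.6725 − 0.05·(-1.485) = -0.59825
s₅ = -0.59825 − 0.05·0.4455 = -0.620525
E(-0.620525) = 0.077266583125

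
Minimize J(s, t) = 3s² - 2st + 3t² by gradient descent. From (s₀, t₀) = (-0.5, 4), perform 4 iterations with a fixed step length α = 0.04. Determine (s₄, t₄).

(0.39019392, 1.35235584)

∇J = (6s - 2t, -2s + 6t)
Step 1: at (-0.5, 4), ∇J = (-11, 25) → (-0.5, 4) − 0.04·(-11, 25) = (-0.06, 3)
Step 2: at (-0.06, 3), ∇J = (-6.36, 18.12) → (-0.06, 3) − 0.04·(-6.36, 18.12) = (0.1944, 2.2752)
Step 3: at (0.1944, 2.2752), ∇J = (-3.384, 13.2624) → (0.1944, 2.2752) − 0.04·(-3.384, 13.2624) = (0.32976, 1.744704)
Step 4: at (0.32976, 1.744704), ∇J = (-1.510848, 9.808704) → (0.32976, 1.744704) − 0.04·(-1.510848, 9.808704) = (0.39019392, 1.35235584)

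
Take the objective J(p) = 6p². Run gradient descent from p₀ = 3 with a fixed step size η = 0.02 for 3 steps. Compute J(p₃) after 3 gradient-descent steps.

J′(p) = 12p
p₁ = 3 − 0.02·36 = 2.28
p₂ = 2.28 − 0.02·27.36 = 1.7328
p₃ = 1.7328 − 0.02·20.7936 = 1.316928
J(1.316928) = 10.405796143104

10.405796143104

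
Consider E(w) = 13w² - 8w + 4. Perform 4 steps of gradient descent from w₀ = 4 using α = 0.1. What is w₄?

24.5056

E′(w) = 26w - 8
w₁ = 4 − 0.1·96 = -5.6
w₂ = -5.6 − 0.1·(-153.6) = 9.76
w₃ = 9.76 − 0.1·245.76 = -14.816
w₄ = -14.816 − 0.1·(-393.216) = 24.5056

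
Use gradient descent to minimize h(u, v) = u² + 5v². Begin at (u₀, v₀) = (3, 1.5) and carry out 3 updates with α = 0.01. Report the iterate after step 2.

(2.8812, 1.215)

∇h = (2u, 10v)
(u₁, v₁) = (3, 1.5) − 0.01·(6, 15) = (2.94, 1.35)
(u₂, v₂) = (2.94, 1.35) − 0.01·(5.88, 13.5) = (2.8812, 1.215)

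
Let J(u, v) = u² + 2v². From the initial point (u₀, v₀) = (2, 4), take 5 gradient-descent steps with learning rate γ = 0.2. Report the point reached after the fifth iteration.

∇J = (2u, 4v)
Step 1: at (2, 4), ∇J = (4, 16) → (2, 4) − 0.2·(4, 16) = (1.2, 0.8)
Step 2: at (1.2, 0.8), ∇J = (2.4, 3.2) → (1.2, 0.8) − 0.2·(2.4, 3.2) = (0.72, 0.16)
Step 3: at (0.72, 0.16), ∇J = (1.44, 0.64) → (0.72, 0.16) − 0.2·(1.44, 0.64) = (0.432, 0.032)
Step 4: at (0.432, 0.032), ∇J = (0.864, 0.128) → (0.432, 0.032) − 0.2·(0.864, 0.128) = (0.2592, 0.0064)
Step 5: at (0.2592, 0.0064), ∇J = (0.5184, 0.0256) → (0.2592, 0.0064) − 0.2·(0.5184, 0.0256) = (0.15552, 0.00128)

(0.15552, 0.00128)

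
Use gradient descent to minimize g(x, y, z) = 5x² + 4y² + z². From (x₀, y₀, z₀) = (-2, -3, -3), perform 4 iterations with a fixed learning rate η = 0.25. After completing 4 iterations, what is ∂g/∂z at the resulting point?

-0.375

∇g = (10x, 8y, 2z)
(x₁, y₁, z₁) = (-2, -3, -3) − 0.25·(-20, -24, -6) = (3, 3, -1.5)
(x₂, y₂, z₂) = (3, 3, -1.5) − 0.25·(30, 24, -3) = (-4.5, -3, -0.75)
(x₃, y₃, z₃) = (-4.5, -3, -0.75) − 0.25·(-45, -24, -1.5) = (6.75, 3, -0.375)
(x₄, y₄, z₄) = (6.75, 3, -0.375) − 0.25·(67.5, 24, -0.75) = (-10.125, -3, -0.1875)
∂g/∂z at (-10.125, -3, -0.1875) = -0.375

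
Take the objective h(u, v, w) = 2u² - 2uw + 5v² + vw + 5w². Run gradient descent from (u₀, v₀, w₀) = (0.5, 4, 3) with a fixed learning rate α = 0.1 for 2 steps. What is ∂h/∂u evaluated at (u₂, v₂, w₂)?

∇h = (4u - 2w, 10v + w, -2u + v + 10w)
(u₁, v₁, w₁) = (0.5, 4, 3) − 0.1·(-4, 43, 33) = (0.9, -0.3, -0.3)
(u₂, v₂, w₂) = (0.9, -0.3, -0.3) − 0.1·(4.2, -3.3, -5.1) = (0.48, 0.03, 0.21)
∂h/∂u at (0.48, 0.03, 0.21) = 1.5

1.5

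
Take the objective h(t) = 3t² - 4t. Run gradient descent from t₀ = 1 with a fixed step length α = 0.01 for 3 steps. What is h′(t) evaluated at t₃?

h′(t) = 6t - 4
Step 1: h′(1) = 2; t₁ = 1 − 0.01·2 = 0.98
Step 2: h′(0.98) = 1.88; t₂ = 0.98 − 0.01·1.88 = 0.9612
Step 3: h′(0.9612) = 1.7672; t₃ = 0.9612 − 0.01·1.7672 = 0.943528
h′(t) at (0.943528) = 1.661168

1.661168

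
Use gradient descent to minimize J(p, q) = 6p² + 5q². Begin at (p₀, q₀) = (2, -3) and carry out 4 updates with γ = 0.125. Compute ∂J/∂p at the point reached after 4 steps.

1.5

∇J = (12p, 10q)
(p₁, q₁) = (2, -3) − 0.125·(24, -30) = (-1, 0.75)
(p₂, q₂) = (-1, 0.75) − 0.125·(-12, 7.5) = (0.5, -0.1875)
(p₃, q₃) = (0.5, -0.1875) − 0.125·(6, -1.875) = (-0.25, 0.046875)
(p₄, q₄) = (-0.25, 0.046875) − 0.125·(-3, 0.46875) = (0.125, -0.01171875)
∂J/∂p at (0.125, -0.01171875) = 1.5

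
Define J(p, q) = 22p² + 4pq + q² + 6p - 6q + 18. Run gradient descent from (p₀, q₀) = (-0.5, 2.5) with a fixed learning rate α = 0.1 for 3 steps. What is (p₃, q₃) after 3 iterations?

∇J = (44p + 4q + 6, 4p + 2q - 6)
Step 1: at (-0.5, 2.5), ∇J = (-6, -3) → (-0.5, 2.5) − 0.1·(-6, -3) = (0.1, 2.8)
Step 2: at (0.1, 2.8), ∇J = (21.6, 0) → (0.1, 2.8) − 0.1·(21.6, 0) = (-2.06, 2.8)
Step 3: at (-2.06, 2.8), ∇J = (-73.44, -8.64) → (-2.06, 2.8) − 0.1·(-73.44, -8.64) = (5.284, 3.664)

(5.284, 3.664)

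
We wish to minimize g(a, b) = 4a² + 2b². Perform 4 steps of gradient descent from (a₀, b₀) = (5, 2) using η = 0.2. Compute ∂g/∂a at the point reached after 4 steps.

5.184

∇g = (8a, 4b)
(a₁, b₁) = (5, 2) − 0.2·(40, 8) = (-3, 0.4)
(a₂, b₂) = (-3, 0.4) − 0.2·(-24, 1.6) = (1.8, 0.08)
(a₃, b₃) = (1.8, 0.08) − 0.2·(14.4, 0.32) = (-1.08, 0.016)
(a₄, b₄) = (-1.08, 0.016) − 0.2·(-8.64, 0.064) = (0.648, 0.0032)
∂g/∂a at (0.648, 0.0032) = 5.184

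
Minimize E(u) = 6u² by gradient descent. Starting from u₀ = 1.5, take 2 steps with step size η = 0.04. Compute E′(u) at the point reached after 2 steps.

E′(u) = 12u
u₁ = 1.5 − 0.04·18 = 0.78
u₂ = 0.78 − 0.04·9.36 = 0.4056
E′(u) at (0.4056) = 4.8672

4.8672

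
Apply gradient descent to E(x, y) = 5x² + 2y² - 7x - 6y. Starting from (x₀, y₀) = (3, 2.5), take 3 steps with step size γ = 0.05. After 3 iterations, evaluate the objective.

∇E = (10x - 7, 4y - 6)
Step 1: at (3, 2.5), ∇E = (23, 4) → (3, 2.5) − 0.05·(23, 4) = (1.85, 2.3)
Step 2: at (1.85, 2.3), ∇E = (11.5, 3.2) → (1.85, 2.3) − 0.05·(11.5, 3.2) = (1.275, 2.14)
Step 3: at (1.275, 2.14), ∇E = (5.75, 2.56) → (1.275, 2.14) − 0.05·(5.75, 2.56) = (0.9875, 2.012)
E(0.9875, 2.012) = -6.01243075

-6.01243075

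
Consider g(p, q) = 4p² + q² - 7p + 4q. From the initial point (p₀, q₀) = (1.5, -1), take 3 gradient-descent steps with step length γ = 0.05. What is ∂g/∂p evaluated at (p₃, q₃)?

1.08

∇g = (8p - 7, 2q + 4)
(p₁, q₁) = (1.5, -1) − 0.05·(5, 2) = (1.25, -1.1)
(p₂, q₂) = (1.25, -1.1) − 0.05·(3, 1.8) = (1.1, -1.19)
(p₃, q₃) = (1.1, -1.19) − 0.05·(1.8, 1.62) = (1.01, -1.271)
∂g/∂p at (1.01, -1.271) = 1.08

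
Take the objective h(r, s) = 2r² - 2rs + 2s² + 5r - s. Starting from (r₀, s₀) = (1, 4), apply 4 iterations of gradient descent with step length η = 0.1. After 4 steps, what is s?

0.9592

∇h = (4r - 2s + 5, -2r + 4s - 1)
Step 1: at (1, 4), ∇h = (1, 13) → (1, 4) − 0.1·(1, 13) = (0.9, 2.7)
Step 2: at (0.9, 2.7), ∇h = (3.2, 8) → (0.9, 2.7) − 0.1·(3.2, 8) = (0.58, 1.9)
Step 3: at (0.58, 1.9), ∇h = (3.52, 5.44) → (0.58, 1.9) − 0.1·(3.52, 5.44) = (0.228, 1.356)
Step 4: at (0.228, 1.356), ∇h = (3.2, 3.968) → (0.228, 1.356) − 0.1·(3.2, 3.968) = (-0.092, 0.9592)
s = 0.9592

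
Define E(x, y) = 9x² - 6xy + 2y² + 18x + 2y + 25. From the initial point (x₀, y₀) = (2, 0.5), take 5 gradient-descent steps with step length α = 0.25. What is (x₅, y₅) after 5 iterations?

(-2575.515625, 948.203125)

∇E = (18x - 6y + 18, -6x + 4y + 2)
(x₁, y₁) = (2, 0.5) − 0.25·(51, -8) = (-10.75, 2.5)
(x₂, y₂) = (-10.75, 2.5) − 0.25·(-190.5, 76.5) = (36.875, -16.625)
(x₃, y₃) = (36.875, -16.625) − 0.25·(781.5, -285.75) = (-158.5, 54.8125)
(x₄, y₄) = (-158.5, 54.8125) − 0.25·(-3163.875, 1172.25) = (632.46875, -238.25)
(x₅, y₅) = (632.46875, -238.25) − 0.25·(12831.9375, -4745.8125) = (-2575.515625, 948.203125)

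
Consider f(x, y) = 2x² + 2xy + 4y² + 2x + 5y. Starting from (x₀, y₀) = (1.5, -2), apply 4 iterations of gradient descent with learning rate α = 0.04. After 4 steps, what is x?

0.88523136

∇f = (4x + 2y + 2, 2x + 8y + 5)
Step 1: at (1.5, -2), ∇f = (4, -8) → (1.5, -2) − 0.04·(4, -8) = (1.34, -1.68)
Step 2: at (1.34, -1.68), ∇f = (4, -5.76) → (1.34, -1.68) − 0.04·(4, -5.76) = (1.18, -1.4496)
Step 3: at (1.18, -1.4496), ∇f = (3.8208, -4.2368) → (1.18, -1.4496) − 0.04·(3.8208, -4.2368) = (1.027168, -1.280128)
Step 4: at (1.027168, -1.280128), ∇f = (3.548416, -3.186688) → (1.027168, -1.280128) − 0.04·(3.548416, -3.186688) = (0.88523136, -1.15266048)
x = 0.88523136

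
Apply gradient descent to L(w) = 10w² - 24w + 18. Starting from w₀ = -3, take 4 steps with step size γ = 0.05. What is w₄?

L′(w) = 20w - 24
w₁ = -3 − 0.05·(-84) = 1.2
w₂ = 1.2 − 0.05·0 = 1.2
w₃ = 1.2 − 0.05·0 = 1.2
w₄ = 1.2 − 0.05·0 = 1.2

1.2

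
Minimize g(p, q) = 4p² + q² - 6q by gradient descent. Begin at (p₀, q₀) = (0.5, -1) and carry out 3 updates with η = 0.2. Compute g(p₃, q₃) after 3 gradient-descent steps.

∇g = (8p, 2q - 6)
(p₁, q₁) = (0.5, -1) − 0.2·(4, -8) = (-0.3, 0.6)
(p₂, q₂) = (-0.3, 0.6) − 0.2·(-2.4, -4.8) = (0.18, 1.56)
(p₃, q₃) = (0.18, 1.56) − 0.2·(1.44, -2.88) = (-0.108, 2.136)
g(-0.108, 2.136) = -8.206848

-8.206848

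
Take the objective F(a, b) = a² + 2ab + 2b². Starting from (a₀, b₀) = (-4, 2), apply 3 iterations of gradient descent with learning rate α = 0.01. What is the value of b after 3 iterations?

∇F = (2a + 2b, 2a + 4b)
(a₁, b₁) = (-4, 2) − 0.01·(-4, 0) = (-3.96, 2)
(a₂, b₂) = (-3.96, 2) − 0.01·(-3.92, 0.08) = (-3.9208, 1.9992)
(a₃, b₃) = (-3.9208, 1.9992) − 0.01·(-3.8432, 0.1552) = (-3.882368, 1.997648)
b = 1.997648

1.997648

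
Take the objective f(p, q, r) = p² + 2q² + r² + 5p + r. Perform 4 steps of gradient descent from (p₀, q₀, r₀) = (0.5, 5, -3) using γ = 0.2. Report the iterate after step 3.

(-1.852, 0.04, -1.04)

∇f = (2p + 5, 4q, 2r + 1)
Step 1: at (0.5, 5, -3), ∇f = (6, 20, -5) → (0.5, 5, -3) − 0.2·(6, 20, -5) = (-0.7, 1, -2)
Step 2: at (-0.7, 1, -2), ∇f = (3.6, 4, -3) → (-0.7, 1, -2) − 0.2·(3.6, 4, -3) = (-1.42, 0.2, -1.4)
Step 3: at (-1.42, 0.2, -1.4), ∇f = (2.16, 0.8, -1.8) → (-1.42, 0.2, -1.4) − 0.2·(2.16, 0.8, -1.8) = (-1.852, 0.04, -1.04)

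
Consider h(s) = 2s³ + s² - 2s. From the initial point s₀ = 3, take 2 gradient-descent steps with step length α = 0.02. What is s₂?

1.400128

h′(s) = 6s² + 2s - 2
s₁ = 3 − 0.02·58 = 1.84
s₂ = 1.84 − 0.02·21.9936 = 1.400128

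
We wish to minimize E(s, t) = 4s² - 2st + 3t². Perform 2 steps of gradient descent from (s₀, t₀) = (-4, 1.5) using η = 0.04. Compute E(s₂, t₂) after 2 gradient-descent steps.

∇E = (8s - 2t, -2s + 6t)
Step 1: at (-4, 1.5), ∇E = (-35, 17) → (-4, 1.5) − 0.04·(-35, 17) = (-2.6, 0.82)
Step 2: at (-2.6, 0.82), ∇E = (-22.44, 10.12) → (-2.6, 0.82) − 0.04·(-22.44, 10.12) = (-1.7024, 0.4152)
E(-1.7024, 0.4152) = 13.52350912

13.52350912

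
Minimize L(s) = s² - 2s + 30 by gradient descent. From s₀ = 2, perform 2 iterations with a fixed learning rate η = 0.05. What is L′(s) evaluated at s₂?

1.62

L′(s) = 2s - 2
s₁ = 2 − 0.05·2 = 1.9
s₂ = 1.9 − 0.05·1.8 = 1.81
L′(s) at (1.81) = 1.62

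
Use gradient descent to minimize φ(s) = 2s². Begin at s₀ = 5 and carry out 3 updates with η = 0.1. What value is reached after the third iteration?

1.08

φ′(s) = 4s
Step 1: φ′(5) = 20; s₁ = 5 − 0.1·20 = 3
Step 2: φ′(3) = 12; s₂ = 3 − 0.1·12 = 1.8
Step 3: φ′(1.8) = 7.2; s₃ = 1.8 − 0.1·7.2 = 1.08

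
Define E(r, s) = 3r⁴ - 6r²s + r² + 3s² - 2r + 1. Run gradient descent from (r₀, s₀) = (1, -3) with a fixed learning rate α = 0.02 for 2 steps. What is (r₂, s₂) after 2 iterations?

∇E = (12r³ - 12rs + 2r - 2, -6r² + 6s)
Step 1: at (1, -3), ∇E = (48, -24) → (1, -3) − 0.02·(48, -24) = (0.04, -2.52)
Step 2: at (0.04, -2.52), ∇E = (-0.709632, -15.1296) → (0.04, -2.52) − 0.02·(-0.709632, -15.1296) = (0.05419264, -2.217408)

(0.05419264, -2.217408)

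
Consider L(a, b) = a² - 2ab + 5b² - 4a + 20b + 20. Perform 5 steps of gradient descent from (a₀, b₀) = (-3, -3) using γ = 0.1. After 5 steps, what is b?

-2.31584

∇L = (2a - 2b - 4, -2a + 10b + 20)
(a₁, b₁) = (-3, -3) − 0.1·(-4, -4) = (-2.6, -2.6)
(a₂, b₂) = (-2.6, -2.6) − 0.1·(-4, -0.8) = (-2.2, -2.52)
(a₃, b₃) = (-2.2, -2.52) − 0.1·(-3.36, -0.8) = (-1.864, -2.44)
(a₄, b₄) = (-1.864, -2.44) − 0.1·(-2.848, -0.672) = (-1.5792, -2.3728)
(a₅, b₅) = (-1.5792, -2.3728) − 0.1·(-2.4128, -0.5696) = (-1.33792, -2.31584)
b = -2.31584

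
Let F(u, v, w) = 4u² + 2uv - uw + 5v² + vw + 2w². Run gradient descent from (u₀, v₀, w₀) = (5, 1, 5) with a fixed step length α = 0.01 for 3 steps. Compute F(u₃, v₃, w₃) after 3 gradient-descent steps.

∇F = (8u + 2v - w, 2u + 10v + w, -u + v + 4w)
(u₁, v₁, w₁) = (5, 1, 5) − 0.01·(37, 25, 16) = (4.63, 0.75, 4.84)
(u₂, v₂, w₂) = (4.63, 0.75, 4.84) − 0.01·(33.7, 21.6, 15.48) = (4.293, 0.534, 4.6852)
(u₃, v₃, w₃) = (4.293, 0.534, 4.6852) − 0.01·(30.7268, 18.6112, 14.9818) = (3.985732, 0.347888, 4.535382)
F(3.985732, 0.347888, 4.535382) = 91.562912849488

91.562912849488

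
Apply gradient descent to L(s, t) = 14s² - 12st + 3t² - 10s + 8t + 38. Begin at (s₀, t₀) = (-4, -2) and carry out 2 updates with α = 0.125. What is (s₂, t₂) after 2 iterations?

(-30.625, 9.5)

∇L = (28s - 12t - 10, -12s + 6t + 8)
(s₁, t₁) = (-4, -2) − 0.125·(-98, 44) = (8.25, -7.5)
(s₂, t₂) = (8.25, -7.5) − 0.125·(311, -136) = (-30.625, 9.5)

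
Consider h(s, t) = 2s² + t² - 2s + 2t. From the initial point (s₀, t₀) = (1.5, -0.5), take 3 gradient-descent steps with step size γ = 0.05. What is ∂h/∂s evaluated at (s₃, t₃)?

2.048

∇h = (4s - 2, 2t + 2)
Step 1: at (1.5, -0.5), ∇h = (4, 1) → (1.5, -0.5) − 0.05·(4, 1) = (1.3, -0.55)
Step 2: at (1.3, -0.55), ∇h = (3.2, 0.9) → (1.3, -0.55) − 0.05·(3.2, 0.9) = (1.14, -0.595)
Step 3: at (1.14, -0.595), ∇h = (2.56, 0.81) → (1.14, -0.595) − 0.05·(2.56, 0.81) = (1.012, -0.6355)
∂h/∂s at (1.012, -0.6355) = 2.048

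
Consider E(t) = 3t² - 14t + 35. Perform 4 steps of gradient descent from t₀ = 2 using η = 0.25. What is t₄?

E′(t) = 6t - 14
t₁ = 2 − 0.25·(-2) = 2.5
t₂ = 2.5 − 0.25·1 = 2.25
t₃ = 2.25 − 0.25·(-0.5) = 2.375
t₄ = 2.375 − 0.25·0.25 = 2.3125

2.3125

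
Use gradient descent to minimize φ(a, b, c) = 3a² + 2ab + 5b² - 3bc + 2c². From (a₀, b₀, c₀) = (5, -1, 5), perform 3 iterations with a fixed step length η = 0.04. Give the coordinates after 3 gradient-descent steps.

(2.270272, 0.13056, 2.831232)

∇φ = (6a + 2b, 2a + 10b - 3c, -3b + 4c)
(a₁, b₁, c₁) = (5, -1, 5) − 0.04·(28, -15, 23) = (3.88, -0.4, 4.08)
(a₂, b₂, c₂) = (3.88, -0.4, 4.08) − 0.04·(22.48, -8.48, 17.52) = (2.9808, -0.0608, 3.3792)
(a₃, b₃, c₃) = (2.9808, -0.0608, 3.3792) − 0.04·(17.7632, -4.784, 13.6992) = (2.270272, 0.13056, 2.831232)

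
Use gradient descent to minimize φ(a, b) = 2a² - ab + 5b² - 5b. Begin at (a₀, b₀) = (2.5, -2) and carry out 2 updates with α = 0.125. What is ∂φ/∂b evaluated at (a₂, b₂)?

-1.7734375

∇φ = (4a - b, -a + 10b - 5)
Step 1: at (2.5, -2), ∇φ = (12, -27.5) → (2.5, -2) − 0.125·(12, -27.5) = (1, 1.4375)
Step 2: at (1, 1.4375), ∇φ = (2.5625, 8.375) → (1, 1.4375) − 0.125·(2.5625, 8.375) = (0.6796875, 0.390625)
∂φ/∂b at (0.6796875, 0.390625) = -1.7734375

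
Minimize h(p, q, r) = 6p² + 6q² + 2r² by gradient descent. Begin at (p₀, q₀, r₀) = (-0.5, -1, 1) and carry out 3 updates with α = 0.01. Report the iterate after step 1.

∇h = (12p, 12q, 4r)
(p₁, q₁, r₁) = (-0.5, -1, 1) − 0.01·(-6, -12, 4) = (-0.44, -0.88, 0.96)

(-0.44, -0.88, 0.96)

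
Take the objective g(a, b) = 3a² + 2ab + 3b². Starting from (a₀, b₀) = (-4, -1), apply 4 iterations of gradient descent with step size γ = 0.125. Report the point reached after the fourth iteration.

∇g = (6a + 2b, 2a + 6b)
Step 1: at (-4, -1), ∇g = (-26, -14) → (-4, -1) − 0.125·(-26, -14) = (-0.75, 0.75)
Step 2: at (-0.75, 0.75), ∇g = (-3, 3) → (-0.75, 0.75) − 0.125·(-3, 3) = (-0.375, 0.375)
Step 3: at (-0.375, 0.375), ∇g = (-1.5, 1.5) → (-0.375, 0.375) − 0.125·(-1.5, 1.5) = (-0.1875, 0.1875)
Step 4: at (-0.1875, 0.1875), ∇g = (-0.75, 0.75) → (-0.1875, 0.1875) − 0.125·(-0.75, 0.75) = (-0.09375, 0.09375)

(-0.09375, 0.09375)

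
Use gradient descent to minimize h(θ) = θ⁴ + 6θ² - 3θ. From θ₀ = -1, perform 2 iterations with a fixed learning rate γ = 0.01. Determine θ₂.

-0.66154236

h′(θ) = 4θ³ + 12θ - 3
θ₁ = -1 − 0.01·(-19) = -0.81
θ₂ = -0.81 − 0.01·(-14.845764) = -0.66154236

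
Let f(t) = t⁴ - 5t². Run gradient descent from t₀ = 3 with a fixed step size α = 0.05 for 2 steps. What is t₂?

f′(t) = 4t³ - 10t
t₁ = 3 − 0.05·78 = -0.9
t₂ = -0.9 − 0.05·6.084 = -1.2042

-1.2042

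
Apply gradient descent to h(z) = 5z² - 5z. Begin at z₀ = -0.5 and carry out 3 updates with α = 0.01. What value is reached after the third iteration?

-0.229

h′(z) = 10z - 5
z₁ = -0.5 − 0.01·(-10) = -0.4
z₂ = -0.4 − 0.01·(-9) = -0.31
z₃ = -0.31 − 0.01·(-8.1) = -0.229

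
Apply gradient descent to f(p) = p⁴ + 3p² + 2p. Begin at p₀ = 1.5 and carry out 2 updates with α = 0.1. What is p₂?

f′(p) = 4p³ + 6p + 2
p₁ = 1.5 − 0.1·24.5 = -0.95
p₂ = -0.95 − 0.1·(-7.1295) = -0.23705

-0.23705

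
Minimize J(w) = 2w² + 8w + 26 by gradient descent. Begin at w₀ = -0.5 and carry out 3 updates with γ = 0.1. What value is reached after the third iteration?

-1.676

J′(w) = 4w + 8
Step 1: J′(-0.5) = 6; w₁ = -0.5 − 0.1·6 = -1.1
Step 2: J′(-1.1) = 3.6; w₂ = -1.1 − 0.1·3.6 = -1.46
Step 3: J′(-1.46) = 2.16; w₃ = -1.46 − 0.1·2.16 = -1.676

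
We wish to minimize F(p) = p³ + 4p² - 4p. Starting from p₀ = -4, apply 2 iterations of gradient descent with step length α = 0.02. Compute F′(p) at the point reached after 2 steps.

21.905756356608

F′(p) = 3p² + 8p - 4
p₁ = -4 − 0.02·12 = -4.24
p₂ = -4.24 − 0.02·16.0128 = -4.560256
F′(p) at (-4.560256) = 21.905756356608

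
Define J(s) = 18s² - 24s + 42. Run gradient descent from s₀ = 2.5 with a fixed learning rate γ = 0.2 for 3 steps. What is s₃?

J′(s) = 36s - 24
Step 1: J′(2.5) = 66; s₁ = 2.5 − 0.2·66 = -10.7
Step 2: J′(-10.7) = -409.2; s₂ = -10.7 − 0.2·(-409.2) = 71.14
Step 3: J′(71.14) = 2537.04; s₃ = 71.14 − 0.2·2537.04 = -436.268

-436.268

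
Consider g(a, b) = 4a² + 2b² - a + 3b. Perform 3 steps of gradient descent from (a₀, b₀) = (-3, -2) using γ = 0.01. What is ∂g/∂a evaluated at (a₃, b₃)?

-19.4672

∇g = (8a - 1, 4b + 3)
(a₁, b₁) = (-3, -2) − 0.01·(-25, -5) = (-2.75, -1.95)
(a₂, b₂) = (-2.75, -1.95) − 0.01·(-23, -4.8) = (-2.52, -1.902)
(a₃, b₃) = (-2.52, -1.902) − 0.01·(-21.16, -4.608) = (-2.3084, -1.85592)
∂g/∂a at (-2.3084, -1.85592) = -19.4672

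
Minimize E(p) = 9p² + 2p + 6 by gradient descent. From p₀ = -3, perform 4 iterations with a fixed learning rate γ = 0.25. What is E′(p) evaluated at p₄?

-7803.25

E′(p) = 18p + 2
p₁ = -3 − 0.25·(-52) = 10
p₂ = 10 − 0.25·182 = -35.5
p₃ = -35.5 − 0.25·(-637) = 123.75
p₄ = 123.75 − 0.25·2229.5 = -433.625
E′(p) at (-433.625) = -7803.25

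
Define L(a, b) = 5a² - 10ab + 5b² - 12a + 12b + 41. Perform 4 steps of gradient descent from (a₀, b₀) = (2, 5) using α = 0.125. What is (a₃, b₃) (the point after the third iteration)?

∇L = (10a - 10b - 12, -10a + 10b + 12)
(a₁, b₁) = (2, 5) − 0.125·(-42, 42) = (7.25, -0.25)
(a₂, b₂) = (7.25, -0.25) − 0.125·(63, -63) = (-0.625, 7.625)
(a₃, b₃) = (-0.625, 7.625) − 0.125·(-94.5, 94.5) = (11.1875, -4.1875)

(11.1875, -4.1875)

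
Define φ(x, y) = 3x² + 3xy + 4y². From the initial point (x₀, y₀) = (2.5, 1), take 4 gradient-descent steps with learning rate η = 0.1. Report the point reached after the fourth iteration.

(0.16885, -0.1217)

∇φ = (6x + 3y, 3x + 8y)
(x₁, y₁) = (2.5, 1) − 0.1·(18, 15.5) = (0.7, -0.55)
(x₂, y₂) = (0.7, -0.55) − 0.1·(2.55, -2.3) = (0.445, -0.32)
(x₃, y₃) = (0.445, -0.32) − 0.1·(1.71, -1.225) = (0.274, -0.1975)
(x₄, y₄) = (0.274, -0.1975) − 0.1·(1.0515, -0.758) = (0.16885, -0.1217)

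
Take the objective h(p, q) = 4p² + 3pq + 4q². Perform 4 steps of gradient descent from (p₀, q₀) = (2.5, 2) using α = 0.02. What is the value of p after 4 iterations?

0.99686376

∇h = (8p + 3q, 3p + 8q)
Step 1: at (2.5, 2), ∇h = (26, 23.5) → (2.5, 2) − 0.02·(26, 23.5) = (1.98, 1.53)
Step 2: at (1.98, 1.53), ∇h = (20.43, 18.18) → (1.98, 1.53) − 0.02·(20.43, 18.18) = (1.5714, 1.1664)
Step 3: at (1.5714, 1.1664), ∇h = (16.0704, 14.0454) → (1.5714, 1.1664) − 0.02·(16.0704, 14.0454) = (1.249992, 0.885492)
Step 4: at (1.249992, 0.885492), ∇h = (12.656412, 10.833912) → (1.249992, 0.885492) − 0.02·(12.656412, 10.833912) = (0.99686376, 0.66881376)
p = 0.99686376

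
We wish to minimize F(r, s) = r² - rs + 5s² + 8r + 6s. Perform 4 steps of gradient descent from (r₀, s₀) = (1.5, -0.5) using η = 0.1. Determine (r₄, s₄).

(-1.91245, -0.73085)

∇F = (2r - s + 8, -r + 10s + 6)
Step 1: at (1.5, -0.5), ∇F = (11.5, -0.5) → (1.5, -0.5) − 0.1·(11.5, -0.5) = (0.35, -0.45)
Step 2: at (0.35, -0.45), ∇F = (9.15, 1.15) → (0.35, -0.45) − 0.1·(9.15, 1.15) = (-0.565, -0.565)
Step 3: at (-0.565, -0.565), ∇F = (7.435, 0.915) → (-0.565, -0.565) − 0.1·(7.435, 0.915) = (-1.3085, -0.6565)
Step 4: at (-1.3085, -0.6565), ∇F = (6.0395, 0.7435) → (-1.3085, -0.6565) − 0.1·(6.0395, 0.7435) = (-1.91245, -0.73085)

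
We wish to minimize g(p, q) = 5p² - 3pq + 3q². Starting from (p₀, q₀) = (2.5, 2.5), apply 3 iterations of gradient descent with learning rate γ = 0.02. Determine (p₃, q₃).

∇g = (10p - 3q, -3p + 6q)
Step 1: at (2.5, 2.5), ∇g = (17.5, 7.5) → (2.5, 2.5) − 0.02·(17.5, 7.5) = (2.15, 2.35)
Step 2: at (2.15, 2.35), ∇g = (14.45, 7.65) → (2.15, 2.35) − 0.02·(14.45, 7.65) = (1.861, 2.197)
Step 3: at (1.861, 2.197), ∇g = (12.019, 7.599) → (1.861, 2.197) − 0.02·(12.019, 7.599) = (1.62062, 2.04502)

(1.62062, 2.04502)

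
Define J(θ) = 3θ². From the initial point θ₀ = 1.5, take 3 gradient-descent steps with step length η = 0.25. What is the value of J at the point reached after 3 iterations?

0.10546875

J′(θ) = 6θ
Step 1: J′(1.5) = 9; θ₁ = 1.5 − 0.25·9 = -0.75
Step 2: J′(-0.75) = -4.5; θ₂ = -0.75 − 0.25·(-4.5) = 0.375
Step 3: J′(0.375) = 2.25; θ₃ = 0.375 − 0.25·2.25 = -0.1875
J(-0.1875) = 0.10546875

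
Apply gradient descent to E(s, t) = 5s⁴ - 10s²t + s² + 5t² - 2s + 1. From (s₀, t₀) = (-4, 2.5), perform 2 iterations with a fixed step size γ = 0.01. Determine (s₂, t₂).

∇E = (20s³ - 20st + 2s - 2, -10s² + 10t)
(s₁, t₁) = (-4, 2.5) − 0.01·(-1090, -135) = (6.9, 3.85)
(s₂, t₂) = (6.9, 3.85) − 0.01·(6050.68, -437.6) = (-53.6068, 8.226)

(-53.6068, 8.226)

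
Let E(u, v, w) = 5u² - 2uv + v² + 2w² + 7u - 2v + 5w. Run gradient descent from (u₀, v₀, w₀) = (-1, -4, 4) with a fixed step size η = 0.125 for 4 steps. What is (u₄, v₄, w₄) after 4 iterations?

∇E = (10u - 2v + 7, -2u + 2v - 2, 4w + 5)
(u₁, v₁, w₁) = (-1, -4, 4) − 0.125·(5, -8, 21) = (-1.625, -3, 1.375)
(u₂, v₂, w₂) = (-1.625, -3, 1.375) − 0.125·(-3.25, -4.75, 10.5) = (-1.21875, -2.40625, 0.0625)
(u₃, v₃, w₃) = (-1.21875, -2.40625, 0.0625) − 0.125·(-0.375, -4.375, 5.25) = (-1.171875, -1.859375, -0.59375)
(u₄, v₄, w₄) = (-1.171875, -1.859375, -0.59375) − 0.125·(-1, -3.375, 2.625) = (-1.046875, -1.4375, -0.921875)

(-1.046875, -1.4375, -0.921875)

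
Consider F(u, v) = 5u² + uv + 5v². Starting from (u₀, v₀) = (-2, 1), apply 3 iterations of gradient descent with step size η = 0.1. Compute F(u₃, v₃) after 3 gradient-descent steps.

∇F = (10u + v, u + 10v)
Step 1: at (-2, 1), ∇F = (-19, 8) → (-2, 1) − 0.1·(-19, 8) = (-0.1, 0.2)
Step 2: at (-0.1, 0.2), ∇F = (-0.8, 1.9) → (-0.1, 0.2) − 0.1·(-0.8, 1.9) = (-0.02, 0.01)
Step 3: at (-0.02, 0.01), ∇F = (-0.19, 0.08) → (-0.02, 0.01) − 0.1·(-0.19, 0.08) = (-0.001, 0.002)
F(-0.001, 0.002) = 0.000023

0.000023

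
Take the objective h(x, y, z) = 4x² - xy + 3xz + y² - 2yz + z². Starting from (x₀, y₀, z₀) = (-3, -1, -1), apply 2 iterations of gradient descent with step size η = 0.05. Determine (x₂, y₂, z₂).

(-0.995, -1.175, -0.355)

∇h = (8x - y + 3z, -x + 2y - 2z, 3x - 2y + 2z)
Step 1: at (-3, -1, -1), ∇h = (-26, 3, -9) → (-3, -1, -1) − 0.05·(-26, 3, -9) = (-1.7, -1.15, -0.55)
Step 2: at (-1.7, -1.15, -0.55), ∇h = (-14.1, 0.5, -3.9) → (-1.7, -1.15, -0.55) − 0.05·(-14.1, 0.5, -3.9) = (-0.995, -1.175, -0.355)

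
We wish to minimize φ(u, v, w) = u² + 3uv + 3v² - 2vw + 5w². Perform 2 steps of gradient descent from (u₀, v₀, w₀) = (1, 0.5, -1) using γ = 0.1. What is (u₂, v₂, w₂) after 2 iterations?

(0.61, -0.295, -0.06)

∇φ = (2u + 3v, 3u + 6v - 2w, -2v + 10w)
(u₁, v₁, w₁) = (1, 0.5, -1) − 0.1·(3.5, 8, -11) = (0.65, -0.3, 0.1)
(u₂, v₂, w₂) = (0.65, -0.3, 0.1) − 0.1·(0.4, -0.05, 1.6) = (0.61, -0.295, -0.06)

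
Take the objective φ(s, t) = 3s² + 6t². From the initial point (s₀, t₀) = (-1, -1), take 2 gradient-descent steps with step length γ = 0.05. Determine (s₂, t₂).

∇φ = (6s, 12t)
(s₁, t₁) = (-1, -1) − 0.05·(-6, -12) = (-0.7, -0.4)
(s₂, t₂) = (-0.7, -0.4) − 0.05·(-4.2, -4.8) = (-0.49, -0.16)

(-0.49, -0.16)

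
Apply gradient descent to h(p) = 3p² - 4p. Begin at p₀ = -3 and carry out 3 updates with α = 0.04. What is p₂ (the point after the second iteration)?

h′(p) = 6p - 4
Step 1: h′(-3) = -22; p₁ = -3 − 0.04·(-22) = -2.12
Step 2: h′(-2.12) = -16.72; p₂ = -2.12 − 0.04·(-16.72) = -1.4512

-1.4512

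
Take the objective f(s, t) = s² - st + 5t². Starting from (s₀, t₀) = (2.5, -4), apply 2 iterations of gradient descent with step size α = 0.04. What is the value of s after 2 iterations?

1.8768

∇f = (2s - t, -s + 10t)
Step 1: at (2.5, -4), ∇f = (9, -42.5) → (2.5, -4) − 0.04·(9, -42.5) = (2.14, -2.3)
Step 2: at (2.14, -2.3), ∇f = (6.58, -25.14) → (2.14, -2.3) − 0.04·(6.58, -25.14) = (1.8768, -1.2944)
s = 1.8768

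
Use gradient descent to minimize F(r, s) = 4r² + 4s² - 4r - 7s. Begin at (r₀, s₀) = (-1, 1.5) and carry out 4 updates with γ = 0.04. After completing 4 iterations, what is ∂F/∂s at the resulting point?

1.0690688

∇F = (8r - 4, 8s - 7)
Step 1: at (-1, 1.5), ∇F = (-12, 5) → (-1, 1.5) − 0.04·(-12, 5) = (-0.52, 1.3)
Step 2: at (-0.52, 1.3), ∇F = (-8.16, 3.4) → (-0.52, 1.3) − 0.04·(-8.16, 3.4) = (-0.1936, 1.164)
Step 3: at (-0.1936, 1.164), ∇F = (-5.5488, 2.312) → (-0.1936, 1.164) − 0.04·(-5.5488, 2.312) = (0.028352, 1.07152)
Step 4: at (0.028352, 1.07152), ∇F = (-3.773184, 1.57216) → (0.028352, 1.07152) − 0.04·(-3.773184, 1.57216) = (0.17927936, 1.0086336)
∂F/∂s at (0.17927936, 1.0086336) = 1.0690688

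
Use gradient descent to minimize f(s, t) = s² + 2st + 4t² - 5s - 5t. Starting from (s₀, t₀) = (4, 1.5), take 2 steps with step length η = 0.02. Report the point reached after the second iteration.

∇f = (2s + 2t - 5, 2s + 8t - 5)
(s₁, t₁) = (4, 1.5) − 0.02·(6, 15) = (3.88, 1.2)
(s₂, t₂) = (3.88, 1.2) − 0.02·(5.16, 12.36) = (3.7768, 0.9528)

(3.7768, 0.9528)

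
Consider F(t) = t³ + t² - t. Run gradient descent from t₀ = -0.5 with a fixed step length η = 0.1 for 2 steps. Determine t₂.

F′(t) = 3t² + 2t - 1
Step 1: F′(-0.5) = -1.25; t₁ = -0.5 − 0.1·(-1.25) = -0.375
Step 2: F′(-0.375) = -1.328125; t₂ = -0.375 − 0.1·(-1.328125) = -0.2421875

-0.2421875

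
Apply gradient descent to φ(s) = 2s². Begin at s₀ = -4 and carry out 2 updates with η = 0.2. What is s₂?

-0.16

φ′(s) = 4s
Step 1: φ′(-4) = -16; s₁ = -4 − 0.2·(-16) = -0.8
Step 2: φ′(-0.8) = -3.2; s₂ = -0.8 − 0.2·(-3.2) = -0.16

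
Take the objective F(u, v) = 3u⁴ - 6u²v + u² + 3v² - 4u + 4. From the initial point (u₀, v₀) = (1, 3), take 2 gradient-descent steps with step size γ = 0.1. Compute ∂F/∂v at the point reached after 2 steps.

∇F = (12u³ - 12uv + 2u - 4, -6u² + 6v)
(u₁, v₁) = (1, 3) − 0.1·(-26, 12) = (3.6, 1.8)
(u₂, v₂) = (3.6, 1.8) − 0.1·(485.312, -66.96) = (-44.9312, 8.496)
∂F/∂v at (-44.9312, 8.496) = -12061.90040064

-12061.90040064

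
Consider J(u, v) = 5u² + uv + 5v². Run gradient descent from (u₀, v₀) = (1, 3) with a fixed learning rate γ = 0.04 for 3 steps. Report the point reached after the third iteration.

(0.089088, 0.613376)

∇J = (10u + v, u + 10v)
(u₁, v₁) = (1, 3) − 0.04·(13, 31) = (0.48, 1.76)
(u₂, v₂) = (0.48, 1.76) − 0.04·(6.56, 18.08) = (0.2176, 1.0368)
(u₃, v₃) = (0.2176, 1.0368) − 0.04·(3.2128, 10.5856) = (0.089088, 0.613376)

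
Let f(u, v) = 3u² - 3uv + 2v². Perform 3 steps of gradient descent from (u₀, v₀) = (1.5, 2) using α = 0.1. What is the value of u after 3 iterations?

∇f = (6u - 3v, -3u + 4v)
(u₁, v₁) = (1.5, 2) − 0.1·(3, 3.5) = (1.2, 1.65)
(u₂, v₂) = (1.2, 1.65) − 0.1·(2.25, 3) = (0.975, 1.35)
(u₃, v₃) = (0.975, 1.35) − 0.1·(1.8, 2.475) = (0.795, 1.1025)
u = 0.795

0.795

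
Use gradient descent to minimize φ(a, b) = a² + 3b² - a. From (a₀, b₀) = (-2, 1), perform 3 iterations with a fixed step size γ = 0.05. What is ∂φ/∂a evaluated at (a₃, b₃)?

-3.645

∇φ = (2a - 1, 6b)
Step 1: at (-2, 1), ∇φ = (-5, 6) → (-2, 1) − 0.05·(-5, 6) = (-1.75, 0.7)
Step 2: at (-1.75, 0.7), ∇φ = (-4.5, 4.2) → (-1.75, 0.7) − 0.05·(-4.5, 4.2) = (-1.525, 0.49)
Step 3: at (-1.525, 0.49), ∇φ = (-4.05, 2.94) → (-1.525, 0.49) − 0.05·(-4.05, 2.94) = (-1.3225, 0.343)
∂φ/∂a at (-1.3225, 0.343) = -3.645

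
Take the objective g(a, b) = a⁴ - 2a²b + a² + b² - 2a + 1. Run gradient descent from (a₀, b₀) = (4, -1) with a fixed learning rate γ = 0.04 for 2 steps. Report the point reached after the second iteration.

∇g = (4a³ - 4ab + 2a - 2, -2a² + 2b)
Step 1: at (4, -1), ∇g = (278, -34) → (4, -1) − 0.04·(278, -34) = (-7.12, 0.36)
Step 2: at (-7.12, 0.36), ∇g = (-1449.763712, -100.6688) → (-7.12, 0.36) − 0.04·(-1449.763712, -100.6688) = (50.87054848, 4.386752)

(50.87054848, 4.386752)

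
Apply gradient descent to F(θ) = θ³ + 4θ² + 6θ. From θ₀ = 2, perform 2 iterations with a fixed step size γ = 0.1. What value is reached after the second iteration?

F′(θ) = 3θ² + 8θ + 6
θ₁ = 2 − 0.1·34 = -1.4
θ₂ = -1.4 − 0.1·0.68 = -1.468

-1.468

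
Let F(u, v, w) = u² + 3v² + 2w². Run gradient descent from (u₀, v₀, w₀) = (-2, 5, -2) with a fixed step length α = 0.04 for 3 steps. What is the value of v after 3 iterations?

∇F = (2u, 6v, 4w)
(u₁, v₁, w₁) = (-2, 5, -2) − 0.04·(-4, 30, -8) = (-1.84, 3.8, -1.68)
(u₂, v₂, w₂) = (-1.84, 3.8, -1.68) − 0.04·(-3.68, 22.8, -6.72) = (-1.6928, 2.888, -1.4112)
(u₃, v₃, w₃) = (-1.6928, 2.888, -1.4112) − 0.04·(-3.3856, 17.328, -5.6448) = (-1.557376, 2.19488, -1.185408)
v = 2.19488

2.19488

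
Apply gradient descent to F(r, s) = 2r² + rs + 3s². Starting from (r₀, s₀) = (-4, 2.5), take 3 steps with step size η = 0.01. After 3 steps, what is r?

∇F = (4r + s, r + 6s)
Step 1: at (-4, 2.5), ∇F = (-13.5, 11) → (-4, 2.5) − 0.01·(-13.5, 11) = (-3.865, 2.39)
Step 2: at (-3.865, 2.39), ∇F = (-13.07, 10.475) → (-3.865, 2.39) − 0.01·(-13.07, 10.475) = (-3.7343, 2.28525)
Step 3: at (-3.7343, 2.28525), ∇F = (-12.65195, 9.9772) → (-3.7343, 2.28525) − 0.01·(-12.65195, 9.9772) = (-3.6077805, 2.185478)
r = -3.6077805

-3.6077805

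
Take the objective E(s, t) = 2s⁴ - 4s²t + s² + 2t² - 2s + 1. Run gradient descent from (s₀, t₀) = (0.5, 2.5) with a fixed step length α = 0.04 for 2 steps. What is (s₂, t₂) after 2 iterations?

(1.29104, 1.9272)

∇E = (8s³ - 8st + 2s - 2, -4s² + 4t)
Step 1: at (0.5, 2.5), ∇E = (-10, 9) → (0.5, 2.5) − 0.04·(-10, 9) = (0.9, 2.14)
Step 2: at (0.9, 2.14), ∇E = (-9.776, 5.32) → (0.9, 2.14) − 0.04·(-9.776, 5.32) = (1.29104, 1.9272)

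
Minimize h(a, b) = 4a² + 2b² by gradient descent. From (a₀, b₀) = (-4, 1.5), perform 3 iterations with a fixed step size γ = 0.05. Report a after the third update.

-0.864

∇h = (8a, 4b)
Step 1: at (-4, 1.5), ∇h = (-32, 6) → (-4, 1.5) − 0.05·(-32, 6) = (-2.4, 1.2)
Step 2: at (-2.4, 1.2), ∇h = (-19.2, 4.8) → (-2.4, 1.2) − 0.05·(-19.2, 4.8) = (-1.44, 0.96)
Step 3: at (-1.44, 0.96), ∇h = (-11.52, 3.84) → (-1.44, 0.96) − 0.05·(-11.52, 3.84) = (-0.864, 0.768)
a = -0.864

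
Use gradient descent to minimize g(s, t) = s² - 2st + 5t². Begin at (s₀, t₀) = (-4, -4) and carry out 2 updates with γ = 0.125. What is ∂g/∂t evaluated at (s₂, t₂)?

-4

∇g = (2s - 2t, -2s + 10t)
Step 1: at (-4, -4), ∇g = (0, -32) → (-4, -4) − 0.125·(0, -32) = (-4, 0)
Step 2: at (-4, 0), ∇g = (-8, 8) → (-4, 0) − 0.125·(-8, 8) = (-3, -1)
∂g/∂t at (-3, -1) = -4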